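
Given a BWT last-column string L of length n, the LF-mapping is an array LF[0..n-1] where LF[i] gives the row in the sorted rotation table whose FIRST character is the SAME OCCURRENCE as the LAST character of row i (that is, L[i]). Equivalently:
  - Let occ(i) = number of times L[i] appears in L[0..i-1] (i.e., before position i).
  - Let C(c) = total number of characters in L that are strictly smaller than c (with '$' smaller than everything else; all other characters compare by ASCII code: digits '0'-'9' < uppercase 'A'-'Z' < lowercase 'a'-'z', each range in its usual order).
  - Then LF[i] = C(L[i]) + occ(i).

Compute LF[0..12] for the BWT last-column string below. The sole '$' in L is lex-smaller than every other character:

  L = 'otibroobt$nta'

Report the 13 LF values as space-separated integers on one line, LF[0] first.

Answer: 6 10 4 2 9 7 8 3 11 0 5 12 1

Derivation:
Char counts: '$':1, 'a':1, 'b':2, 'i':1, 'n':1, 'o':3, 'r':1, 't':3
C (first-col start): C('$')=0, C('a')=1, C('b')=2, C('i')=4, C('n')=5, C('o')=6, C('r')=9, C('t')=10
L[0]='o': occ=0, LF[0]=C('o')+0=6+0=6
L[1]='t': occ=0, LF[1]=C('t')+0=10+0=10
L[2]='i': occ=0, LF[2]=C('i')+0=4+0=4
L[3]='b': occ=0, LF[3]=C('b')+0=2+0=2
L[4]='r': occ=0, LF[4]=C('r')+0=9+0=9
L[5]='o': occ=1, LF[5]=C('o')+1=6+1=7
L[6]='o': occ=2, LF[6]=C('o')+2=6+2=8
L[7]='b': occ=1, LF[7]=C('b')+1=2+1=3
L[8]='t': occ=1, LF[8]=C('t')+1=10+1=11
L[9]='$': occ=0, LF[9]=C('$')+0=0+0=0
L[10]='n': occ=0, LF[10]=C('n')+0=5+0=5
L[11]='t': occ=2, LF[11]=C('t')+2=10+2=12
L[12]='a': occ=0, LF[12]=C('a')+0=1+0=1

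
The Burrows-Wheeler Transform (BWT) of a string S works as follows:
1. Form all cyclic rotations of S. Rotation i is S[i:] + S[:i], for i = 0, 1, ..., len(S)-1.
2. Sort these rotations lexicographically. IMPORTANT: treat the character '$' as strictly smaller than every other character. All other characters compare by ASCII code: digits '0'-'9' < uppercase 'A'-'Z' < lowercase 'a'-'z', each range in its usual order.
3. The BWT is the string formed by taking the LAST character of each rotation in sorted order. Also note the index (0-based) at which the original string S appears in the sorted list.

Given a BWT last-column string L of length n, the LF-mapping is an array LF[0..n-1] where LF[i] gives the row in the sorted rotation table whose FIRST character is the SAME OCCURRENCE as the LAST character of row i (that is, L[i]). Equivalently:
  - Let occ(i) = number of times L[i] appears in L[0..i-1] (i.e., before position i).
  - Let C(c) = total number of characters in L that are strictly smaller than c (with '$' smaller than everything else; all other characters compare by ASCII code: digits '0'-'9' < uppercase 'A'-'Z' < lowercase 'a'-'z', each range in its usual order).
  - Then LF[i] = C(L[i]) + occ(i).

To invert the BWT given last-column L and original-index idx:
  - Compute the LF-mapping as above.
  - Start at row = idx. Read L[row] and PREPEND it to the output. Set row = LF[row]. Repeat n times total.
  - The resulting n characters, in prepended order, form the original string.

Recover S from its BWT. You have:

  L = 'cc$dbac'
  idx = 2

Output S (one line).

LF mapping: 3 4 0 6 2 1 5
Walk LF starting at row 2, prepending L[row]:
  step 1: row=2, L[2]='$', prepend. Next row=LF[2]=0
  step 2: row=0, L[0]='c', prepend. Next row=LF[0]=3
  step 3: row=3, L[3]='d', prepend. Next row=LF[3]=6
  step 4: row=6, L[6]='c', prepend. Next row=LF[6]=5
  step 5: row=5, L[5]='a', prepend. Next row=LF[5]=1
  step 6: row=1, L[1]='c', prepend. Next row=LF[1]=4
  step 7: row=4, L[4]='b', prepend. Next row=LF[4]=2
Reversed output: bcacdc$

Answer: bcacdc$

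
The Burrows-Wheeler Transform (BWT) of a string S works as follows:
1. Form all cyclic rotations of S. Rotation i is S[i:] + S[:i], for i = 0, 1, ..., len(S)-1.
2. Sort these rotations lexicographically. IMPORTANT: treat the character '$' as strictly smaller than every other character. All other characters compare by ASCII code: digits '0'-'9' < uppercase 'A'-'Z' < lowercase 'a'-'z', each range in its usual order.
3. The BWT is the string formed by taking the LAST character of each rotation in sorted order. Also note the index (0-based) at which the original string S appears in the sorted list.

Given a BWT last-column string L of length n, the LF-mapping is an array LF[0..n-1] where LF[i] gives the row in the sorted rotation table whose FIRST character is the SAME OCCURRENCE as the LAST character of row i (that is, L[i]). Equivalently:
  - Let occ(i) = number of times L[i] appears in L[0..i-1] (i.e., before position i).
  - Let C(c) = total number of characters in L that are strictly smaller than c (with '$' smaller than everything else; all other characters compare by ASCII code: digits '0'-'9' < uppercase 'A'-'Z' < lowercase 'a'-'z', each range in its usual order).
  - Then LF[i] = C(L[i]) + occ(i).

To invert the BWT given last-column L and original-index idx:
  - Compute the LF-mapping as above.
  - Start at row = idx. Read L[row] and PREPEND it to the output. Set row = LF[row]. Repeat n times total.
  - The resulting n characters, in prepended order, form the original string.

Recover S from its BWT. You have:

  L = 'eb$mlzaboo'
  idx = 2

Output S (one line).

Answer: bamboozle$

Derivation:
LF mapping: 4 2 0 6 5 9 1 3 7 8
Walk LF starting at row 2, prepending L[row]:
  step 1: row=2, L[2]='$', prepend. Next row=LF[2]=0
  step 2: row=0, L[0]='e', prepend. Next row=LF[0]=4
  step 3: row=4, L[4]='l', prepend. Next row=LF[4]=5
  step 4: row=5, L[5]='z', prepend. Next row=LF[5]=9
  step 5: row=9, L[9]='o', prepend. Next row=LF[9]=8
  step 6: row=8, L[8]='o', prepend. Next row=LF[8]=7
  step 7: row=7, L[7]='b', prepend. Next row=LF[7]=3
  step 8: row=3, L[3]='m', prepend. Next row=LF[3]=6
  step 9: row=6, L[6]='a', prepend. Next row=LF[6]=1
  step 10: row=1, L[1]='b', prepend. Next row=LF[1]=2
Reversed output: bamboozle$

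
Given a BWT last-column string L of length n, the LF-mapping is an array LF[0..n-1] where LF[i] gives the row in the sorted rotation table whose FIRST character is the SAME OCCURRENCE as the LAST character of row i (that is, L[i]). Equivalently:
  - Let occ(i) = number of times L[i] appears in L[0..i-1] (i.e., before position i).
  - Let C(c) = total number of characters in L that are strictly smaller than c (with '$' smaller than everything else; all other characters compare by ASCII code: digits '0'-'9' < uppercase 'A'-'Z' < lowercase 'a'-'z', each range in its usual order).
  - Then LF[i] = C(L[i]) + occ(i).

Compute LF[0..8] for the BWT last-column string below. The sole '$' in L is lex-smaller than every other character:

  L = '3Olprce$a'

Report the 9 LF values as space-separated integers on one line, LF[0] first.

Char counts: '$':1, '3':1, 'O':1, 'a':1, 'c':1, 'e':1, 'l':1, 'p':1, 'r':1
C (first-col start): C('$')=0, C('3')=1, C('O')=2, C('a')=3, C('c')=4, C('e')=5, C('l')=6, C('p')=7, C('r')=8
L[0]='3': occ=0, LF[0]=C('3')+0=1+0=1
L[1]='O': occ=0, LF[1]=C('O')+0=2+0=2
L[2]='l': occ=0, LF[2]=C('l')+0=6+0=6
L[3]='p': occ=0, LF[3]=C('p')+0=7+0=7
L[4]='r': occ=0, LF[4]=C('r')+0=8+0=8
L[5]='c': occ=0, LF[5]=C('c')+0=4+0=4
L[6]='e': occ=0, LF[6]=C('e')+0=5+0=5
L[7]='$': occ=0, LF[7]=C('$')+0=0+0=0
L[8]='a': occ=0, LF[8]=C('a')+0=3+0=3

Answer: 1 2 6 7 8 4 5 0 3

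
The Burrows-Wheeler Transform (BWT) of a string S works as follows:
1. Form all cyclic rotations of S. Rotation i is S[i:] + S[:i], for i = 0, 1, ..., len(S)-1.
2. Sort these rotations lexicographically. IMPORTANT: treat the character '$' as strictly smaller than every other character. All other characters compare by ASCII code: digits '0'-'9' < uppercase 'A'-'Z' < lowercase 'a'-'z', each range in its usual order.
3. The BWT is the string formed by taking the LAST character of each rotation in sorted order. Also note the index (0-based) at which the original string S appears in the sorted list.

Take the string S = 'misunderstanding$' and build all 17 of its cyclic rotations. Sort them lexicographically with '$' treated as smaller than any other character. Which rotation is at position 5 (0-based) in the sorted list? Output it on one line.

All 17 rotations (rotation i = S[i:]+S[:i]):
  rot[0] = misunderstanding$
  rot[1] = isunderstanding$m
  rot[2] = sunderstanding$mi
  rot[3] = understanding$mis
  rot[4] = nderstanding$misu
  rot[5] = derstanding$misun
  rot[6] = erstanding$misund
  rot[7] = rstanding$misunde
  rot[8] = standing$misunder
  rot[9] = tanding$misunders
  rot[10] = anding$misunderst
  rot[11] = nding$misundersta
  rot[12] = ding$misunderstan
  rot[13] = ing$misunderstand
  rot[14] = ng$misunderstandi
  rot[15] = g$misunderstandin
  rot[16] = $misunderstanding
Sorted (with $ < everything):
  sorted[0] = $misunderstanding
  sorted[1] = anding$misunderst
  sorted[2] = derstanding$misun
  sorted[3] = ding$misunderstan
  sorted[4] = erstanding$misund
  sorted[5] = g$misunderstandin
  sorted[6] = ing$misunderstand
  sorted[7] = isunderstanding$m
  sorted[8] = misunderstanding$
  sorted[9] = nderstanding$misu
  sorted[10] = nding$misundersta
  sorted[11] = ng$misunderstandi
  sorted[12] = rstanding$misunde
  sorted[13] = standing$misunder
  sorted[14] = sunderstanding$mi
  sorted[15] = tanding$misunders
  sorted[16] = understanding$mis
sorted[5] = g$misunderstandin

Answer: g$misunderstandin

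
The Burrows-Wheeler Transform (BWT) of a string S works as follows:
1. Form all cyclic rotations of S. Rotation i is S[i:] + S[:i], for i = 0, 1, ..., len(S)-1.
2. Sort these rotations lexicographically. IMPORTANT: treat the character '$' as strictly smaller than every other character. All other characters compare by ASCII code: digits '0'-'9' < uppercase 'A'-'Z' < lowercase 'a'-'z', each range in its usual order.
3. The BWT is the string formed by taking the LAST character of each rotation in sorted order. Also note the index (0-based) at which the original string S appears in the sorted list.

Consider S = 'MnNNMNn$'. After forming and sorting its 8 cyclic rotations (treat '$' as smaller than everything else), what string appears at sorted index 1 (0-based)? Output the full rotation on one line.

All 8 rotations (rotation i = S[i:]+S[:i]):
  rot[0] = MnNNMNn$
  rot[1] = nNNMNn$M
  rot[2] = NNMNn$Mn
  rot[3] = NMNn$MnN
  rot[4] = MNn$MnNN
  rot[5] = Nn$MnNNM
  rot[6] = n$MnNNMN
  rot[7] = $MnNNMNn
Sorted (with $ < everything):
  sorted[0] = $MnNNMNn
  sorted[1] = MNn$MnNN
  sorted[2] = MnNNMNn$
  sorted[3] = NMNn$MnN
  sorted[4] = NNMNn$Mn
  sorted[5] = Nn$MnNNM
  sorted[6] = n$MnNNMN
  sorted[7] = nNNMNn$M
sorted[1] = MNn$MnNN

Answer: MNn$MnNN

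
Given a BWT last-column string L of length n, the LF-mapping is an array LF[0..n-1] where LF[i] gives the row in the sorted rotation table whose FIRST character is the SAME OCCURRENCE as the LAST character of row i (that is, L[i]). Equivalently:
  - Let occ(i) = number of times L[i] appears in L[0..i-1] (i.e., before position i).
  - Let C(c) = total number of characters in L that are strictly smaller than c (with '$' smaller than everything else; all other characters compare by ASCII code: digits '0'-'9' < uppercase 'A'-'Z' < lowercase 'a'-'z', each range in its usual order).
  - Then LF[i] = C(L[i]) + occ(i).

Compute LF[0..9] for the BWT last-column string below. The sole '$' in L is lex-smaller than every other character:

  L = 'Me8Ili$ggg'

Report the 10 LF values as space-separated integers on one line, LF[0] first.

Answer: 3 4 1 2 9 8 0 5 6 7

Derivation:
Char counts: '$':1, '8':1, 'I':1, 'M':1, 'e':1, 'g':3, 'i':1, 'l':1
C (first-col start): C('$')=0, C('8')=1, C('I')=2, C('M')=3, C('e')=4, C('g')=5, C('i')=8, C('l')=9
L[0]='M': occ=0, LF[0]=C('M')+0=3+0=3
L[1]='e': occ=0, LF[1]=C('e')+0=4+0=4
L[2]='8': occ=0, LF[2]=C('8')+0=1+0=1
L[3]='I': occ=0, LF[3]=C('I')+0=2+0=2
L[4]='l': occ=0, LF[4]=C('l')+0=9+0=9
L[5]='i': occ=0, LF[5]=C('i')+0=8+0=8
L[6]='$': occ=0, LF[6]=C('$')+0=0+0=0
L[7]='g': occ=0, LF[7]=C('g')+0=5+0=5
L[8]='g': occ=1, LF[8]=C('g')+1=5+1=6
L[9]='g': occ=2, LF[9]=C('g')+2=5+2=7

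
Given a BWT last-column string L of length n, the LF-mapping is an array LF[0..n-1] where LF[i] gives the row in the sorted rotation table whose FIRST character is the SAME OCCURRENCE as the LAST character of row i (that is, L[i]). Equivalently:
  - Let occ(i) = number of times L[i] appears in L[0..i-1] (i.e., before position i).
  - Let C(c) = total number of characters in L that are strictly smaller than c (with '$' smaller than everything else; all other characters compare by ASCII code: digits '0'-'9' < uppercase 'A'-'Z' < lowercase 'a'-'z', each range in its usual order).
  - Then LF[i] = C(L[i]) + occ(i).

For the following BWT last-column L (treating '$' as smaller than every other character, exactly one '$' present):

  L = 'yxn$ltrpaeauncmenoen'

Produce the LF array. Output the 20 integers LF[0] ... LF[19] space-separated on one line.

Char counts: '$':1, 'a':2, 'c':1, 'e':3, 'l':1, 'm':1, 'n':4, 'o':1, 'p':1, 'r':1, 't':1, 'u':1, 'x':1, 'y':1
C (first-col start): C('$')=0, C('a')=1, C('c')=3, C('e')=4, C('l')=7, C('m')=8, C('n')=9, C('o')=13, C('p')=14, C('r')=15, C('t')=16, C('u')=17, C('x')=18, C('y')=19
L[0]='y': occ=0, LF[0]=C('y')+0=19+0=19
L[1]='x': occ=0, LF[1]=C('x')+0=18+0=18
L[2]='n': occ=0, LF[2]=C('n')+0=9+0=9
L[3]='$': occ=0, LF[3]=C('$')+0=0+0=0
L[4]='l': occ=0, LF[4]=C('l')+0=7+0=7
L[5]='t': occ=0, LF[5]=C('t')+0=16+0=16
L[6]='r': occ=0, LF[6]=C('r')+0=15+0=15
L[7]='p': occ=0, LF[7]=C('p')+0=14+0=14
L[8]='a': occ=0, LF[8]=C('a')+0=1+0=1
L[9]='e': occ=0, LF[9]=C('e')+0=4+0=4
L[10]='a': occ=1, LF[10]=C('a')+1=1+1=2
L[11]='u': occ=0, LF[11]=C('u')+0=17+0=17
L[12]='n': occ=1, LF[12]=C('n')+1=9+1=10
L[13]='c': occ=0, LF[13]=C('c')+0=3+0=3
L[14]='m': occ=0, LF[14]=C('m')+0=8+0=8
L[15]='e': occ=1, LF[15]=C('e')+1=4+1=5
L[16]='n': occ=2, LF[16]=C('n')+2=9+2=11
L[17]='o': occ=0, LF[17]=C('o')+0=13+0=13
L[18]='e': occ=2, LF[18]=C('e')+2=4+2=6
L[19]='n': occ=3, LF[19]=C('n')+3=9+3=12

Answer: 19 18 9 0 7 16 15 14 1 4 2 17 10 3 8 5 11 13 6 12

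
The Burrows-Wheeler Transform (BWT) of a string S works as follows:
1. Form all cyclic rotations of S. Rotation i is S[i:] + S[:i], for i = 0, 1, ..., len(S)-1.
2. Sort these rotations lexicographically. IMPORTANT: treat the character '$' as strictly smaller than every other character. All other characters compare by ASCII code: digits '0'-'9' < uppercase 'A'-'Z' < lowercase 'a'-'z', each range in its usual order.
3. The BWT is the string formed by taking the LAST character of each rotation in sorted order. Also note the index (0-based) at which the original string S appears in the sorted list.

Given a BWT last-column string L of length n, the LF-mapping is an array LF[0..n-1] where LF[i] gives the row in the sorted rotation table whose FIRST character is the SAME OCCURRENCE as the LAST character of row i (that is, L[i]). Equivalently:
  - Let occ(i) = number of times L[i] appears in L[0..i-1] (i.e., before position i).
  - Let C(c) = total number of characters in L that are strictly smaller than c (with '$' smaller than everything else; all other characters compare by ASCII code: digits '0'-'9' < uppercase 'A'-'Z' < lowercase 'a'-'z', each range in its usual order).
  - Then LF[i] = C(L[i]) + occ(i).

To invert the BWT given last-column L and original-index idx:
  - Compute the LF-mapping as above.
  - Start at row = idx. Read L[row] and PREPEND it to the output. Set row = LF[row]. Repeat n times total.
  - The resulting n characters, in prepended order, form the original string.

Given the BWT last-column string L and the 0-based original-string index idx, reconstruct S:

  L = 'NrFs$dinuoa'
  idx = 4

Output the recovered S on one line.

LF mapping: 2 8 1 9 0 4 5 6 10 7 3
Walk LF starting at row 4, prepending L[row]:
  step 1: row=4, L[4]='$', prepend. Next row=LF[4]=0
  step 2: row=0, L[0]='N', prepend. Next row=LF[0]=2
  step 3: row=2, L[2]='F', prepend. Next row=LF[2]=1
  step 4: row=1, L[1]='r', prepend. Next row=LF[1]=8
  step 5: row=8, L[8]='u', prepend. Next row=LF[8]=10
  step 6: row=10, L[10]='a', prepend. Next row=LF[10]=3
  step 7: row=3, L[3]='s', prepend. Next row=LF[3]=9
  step 8: row=9, L[9]='o', prepend. Next row=LF[9]=7
  step 9: row=7, L[7]='n', prepend. Next row=LF[7]=6
  step 10: row=6, L[6]='i', prepend. Next row=LF[6]=5
  step 11: row=5, L[5]='d', prepend. Next row=LF[5]=4
Reversed output: dinosaurFN$

Answer: dinosaurFN$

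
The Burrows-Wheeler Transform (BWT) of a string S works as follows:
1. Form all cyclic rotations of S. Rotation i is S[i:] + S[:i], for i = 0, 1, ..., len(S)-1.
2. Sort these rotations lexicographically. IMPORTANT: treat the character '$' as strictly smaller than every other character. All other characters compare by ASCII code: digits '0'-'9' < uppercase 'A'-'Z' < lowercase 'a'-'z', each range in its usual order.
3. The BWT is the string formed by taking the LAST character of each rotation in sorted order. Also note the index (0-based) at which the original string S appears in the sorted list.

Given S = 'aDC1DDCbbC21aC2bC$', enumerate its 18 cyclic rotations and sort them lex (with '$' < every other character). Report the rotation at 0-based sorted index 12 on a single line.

All 18 rotations (rotation i = S[i:]+S[:i]):
  rot[0] = aDC1DDCbbC21aC2bC$
  rot[1] = DC1DDCbbC21aC2bC$a
  rot[2] = C1DDCbbC21aC2bC$aD
  rot[3] = 1DDCbbC21aC2bC$aDC
  rot[4] = DDCbbC21aC2bC$aDC1
  rot[5] = DCbbC21aC2bC$aDC1D
  rot[6] = CbbC21aC2bC$aDC1DD
  rot[7] = bbC21aC2bC$aDC1DDC
  rot[8] = bC21aC2bC$aDC1DDCb
  rot[9] = C21aC2bC$aDC1DDCbb
  rot[10] = 21aC2bC$aDC1DDCbbC
  rot[11] = 1aC2bC$aDC1DDCbbC2
  rot[12] = aC2bC$aDC1DDCbbC21
  rot[13] = C2bC$aDC1DDCbbC21a
  rot[14] = 2bC$aDC1DDCbbC21aC
  rot[15] = bC$aDC1DDCbbC21aC2
  rot[16] = C$aDC1DDCbbC21aC2b
  rot[17] = $aDC1DDCbbC21aC2bC
Sorted (with $ < everything):
  sorted[0] = $aDC1DDCbbC21aC2bC
  sorted[1] = 1DDCbbC21aC2bC$aDC
  sorted[2] = 1aC2bC$aDC1DDCbbC2
  sorted[3] = 21aC2bC$aDC1DDCbbC
  sorted[4] = 2bC$aDC1DDCbbC21aC
  sorted[5] = C$aDC1DDCbbC21aC2b
  sorted[6] = C1DDCbbC21aC2bC$aD
  sorted[7] = C21aC2bC$aDC1DDCbb
  sorted[8] = C2bC$aDC1DDCbbC21a
  sorted[9] = CbbC21aC2bC$aDC1DD
  sorted[10] = DC1DDCbbC21aC2bC$a
  sorted[11] = DCbbC21aC2bC$aDC1D
  sorted[12] = DDCbbC21aC2bC$aDC1
  sorted[13] = aC2bC$aDC1DDCbbC21
  sorted[14] = aDC1DDCbbC21aC2bC$
  sorted[15] = bC$aDC1DDCbbC21aC2
  sorted[16] = bC21aC2bC$aDC1DDCb
  sorted[17] = bbC21aC2bC$aDC1DDC
sorted[12] = DDCbbC21aC2bC$aDC1

Answer: DDCbbC21aC2bC$aDC1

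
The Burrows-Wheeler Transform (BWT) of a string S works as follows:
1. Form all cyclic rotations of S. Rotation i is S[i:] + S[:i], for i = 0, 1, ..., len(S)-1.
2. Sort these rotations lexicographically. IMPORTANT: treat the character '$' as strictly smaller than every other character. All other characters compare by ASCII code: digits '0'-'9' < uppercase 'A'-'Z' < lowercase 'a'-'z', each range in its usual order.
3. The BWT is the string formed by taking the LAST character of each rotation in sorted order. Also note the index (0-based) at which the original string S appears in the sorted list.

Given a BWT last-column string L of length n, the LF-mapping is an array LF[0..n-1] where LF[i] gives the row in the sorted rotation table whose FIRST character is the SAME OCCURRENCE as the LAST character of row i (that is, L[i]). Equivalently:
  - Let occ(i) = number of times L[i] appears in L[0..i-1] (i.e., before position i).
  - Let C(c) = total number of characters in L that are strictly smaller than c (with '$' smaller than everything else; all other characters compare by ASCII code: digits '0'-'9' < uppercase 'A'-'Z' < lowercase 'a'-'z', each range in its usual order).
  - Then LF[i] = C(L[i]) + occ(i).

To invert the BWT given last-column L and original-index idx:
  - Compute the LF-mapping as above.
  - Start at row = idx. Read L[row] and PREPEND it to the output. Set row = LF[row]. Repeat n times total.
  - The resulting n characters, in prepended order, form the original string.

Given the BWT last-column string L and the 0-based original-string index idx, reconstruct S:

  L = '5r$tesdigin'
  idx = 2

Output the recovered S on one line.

Answer: disintegr5$

Derivation:
LF mapping: 1 8 0 10 3 9 2 5 4 6 7
Walk LF starting at row 2, prepending L[row]:
  step 1: row=2, L[2]='$', prepend. Next row=LF[2]=0
  step 2: row=0, L[0]='5', prepend. Next row=LF[0]=1
  step 3: row=1, L[1]='r', prepend. Next row=LF[1]=8
  step 4: row=8, L[8]='g', prepend. Next row=LF[8]=4
  step 5: row=4, L[4]='e', prepend. Next row=LF[4]=3
  step 6: row=3, L[3]='t', prepend. Next row=LF[3]=10
  step 7: row=10, L[10]='n', prepend. Next row=LF[10]=7
  step 8: row=7, L[7]='i', prepend. Next row=LF[7]=5
  step 9: row=5, L[5]='s', prepend. Next row=LF[5]=9
  step 10: row=9, L[9]='i', prepend. Next row=LF[9]=6
  step 11: row=6, L[6]='d', prepend. Next row=LF[6]=2
Reversed output: disintegr5$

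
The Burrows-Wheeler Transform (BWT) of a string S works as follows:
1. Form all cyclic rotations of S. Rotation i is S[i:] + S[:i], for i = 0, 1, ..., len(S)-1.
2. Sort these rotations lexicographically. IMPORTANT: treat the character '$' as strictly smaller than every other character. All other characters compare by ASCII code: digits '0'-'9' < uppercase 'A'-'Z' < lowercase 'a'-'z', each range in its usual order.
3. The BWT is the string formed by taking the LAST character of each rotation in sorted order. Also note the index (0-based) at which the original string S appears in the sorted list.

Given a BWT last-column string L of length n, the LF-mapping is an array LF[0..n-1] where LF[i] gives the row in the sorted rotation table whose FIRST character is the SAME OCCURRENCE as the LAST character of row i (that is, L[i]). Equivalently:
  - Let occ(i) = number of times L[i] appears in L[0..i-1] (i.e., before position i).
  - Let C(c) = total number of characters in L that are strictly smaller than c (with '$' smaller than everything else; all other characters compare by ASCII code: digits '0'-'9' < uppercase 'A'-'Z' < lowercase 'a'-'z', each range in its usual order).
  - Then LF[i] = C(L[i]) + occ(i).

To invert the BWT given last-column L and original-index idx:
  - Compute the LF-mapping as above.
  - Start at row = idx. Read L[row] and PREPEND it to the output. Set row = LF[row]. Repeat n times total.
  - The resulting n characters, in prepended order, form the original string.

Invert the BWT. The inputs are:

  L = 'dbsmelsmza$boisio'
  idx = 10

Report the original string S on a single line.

LF mapping: 4 2 13 9 5 8 14 10 16 1 0 3 11 6 15 7 12
Walk LF starting at row 10, prepending L[row]:
  step 1: row=10, L[10]='$', prepend. Next row=LF[10]=0
  step 2: row=0, L[0]='d', prepend. Next row=LF[0]=4
  step 3: row=4, L[4]='e', prepend. Next row=LF[4]=5
  step 4: row=5, L[5]='l', prepend. Next row=LF[5]=8
  step 5: row=8, L[8]='z', prepend. Next row=LF[8]=16
  step 6: row=16, L[16]='o', prepend. Next row=LF[16]=12
  step 7: row=12, L[12]='o', prepend. Next row=LF[12]=11
  step 8: row=11, L[11]='b', prepend. Next row=LF[11]=3
  step 9: row=3, L[3]='m', prepend. Next row=LF[3]=9
  step 10: row=9, L[9]='a', prepend. Next row=LF[9]=1
  step 11: row=1, L[1]='b', prepend. Next row=LF[1]=2
  step 12: row=2, L[2]='s', prepend. Next row=LF[2]=13
  step 13: row=13, L[13]='i', prepend. Next row=LF[13]=6
  step 14: row=6, L[6]='s', prepend. Next row=LF[6]=14
  step 15: row=14, L[14]='s', prepend. Next row=LF[14]=15
  step 16: row=15, L[15]='i', prepend. Next row=LF[15]=7
  step 17: row=7, L[7]='m', prepend. Next row=LF[7]=10
Reversed output: missisbamboozled$

Answer: missisbamboozled$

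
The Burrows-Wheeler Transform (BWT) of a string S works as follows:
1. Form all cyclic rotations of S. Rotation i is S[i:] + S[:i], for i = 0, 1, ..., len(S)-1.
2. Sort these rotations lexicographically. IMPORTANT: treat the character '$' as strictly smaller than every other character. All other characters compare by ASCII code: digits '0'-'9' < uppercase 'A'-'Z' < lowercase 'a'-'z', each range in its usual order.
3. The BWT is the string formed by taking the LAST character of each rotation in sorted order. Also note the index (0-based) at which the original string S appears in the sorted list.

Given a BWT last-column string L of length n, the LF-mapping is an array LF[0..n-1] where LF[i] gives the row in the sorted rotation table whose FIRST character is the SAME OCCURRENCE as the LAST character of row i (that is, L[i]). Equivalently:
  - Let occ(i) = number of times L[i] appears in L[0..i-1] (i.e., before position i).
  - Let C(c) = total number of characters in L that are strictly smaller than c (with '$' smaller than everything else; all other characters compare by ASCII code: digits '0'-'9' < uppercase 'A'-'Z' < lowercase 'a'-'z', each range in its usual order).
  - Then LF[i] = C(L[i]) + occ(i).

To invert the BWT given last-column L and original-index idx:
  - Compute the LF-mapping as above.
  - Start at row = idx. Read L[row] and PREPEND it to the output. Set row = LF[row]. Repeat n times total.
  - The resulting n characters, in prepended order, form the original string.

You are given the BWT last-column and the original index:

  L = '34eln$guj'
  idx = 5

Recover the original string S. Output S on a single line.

Answer: jungle43$

Derivation:
LF mapping: 1 2 3 6 7 0 4 8 5
Walk LF starting at row 5, prepending L[row]:
  step 1: row=5, L[5]='$', prepend. Next row=LF[5]=0
  step 2: row=0, L[0]='3', prepend. Next row=LF[0]=1
  step 3: row=1, L[1]='4', prepend. Next row=LF[1]=2
  step 4: row=2, L[2]='e', prepend. Next row=LF[2]=3
  step 5: row=3, L[3]='l', prepend. Next row=LF[3]=6
  step 6: row=6, L[6]='g', prepend. Next row=LF[6]=4
  step 7: row=4, L[4]='n', prepend. Next row=LF[4]=7
  step 8: row=7, L[7]='u', prepend. Next row=LF[7]=8
  step 9: row=8, L[8]='j', prepend. Next row=LF[8]=5
Reversed output: jungle43$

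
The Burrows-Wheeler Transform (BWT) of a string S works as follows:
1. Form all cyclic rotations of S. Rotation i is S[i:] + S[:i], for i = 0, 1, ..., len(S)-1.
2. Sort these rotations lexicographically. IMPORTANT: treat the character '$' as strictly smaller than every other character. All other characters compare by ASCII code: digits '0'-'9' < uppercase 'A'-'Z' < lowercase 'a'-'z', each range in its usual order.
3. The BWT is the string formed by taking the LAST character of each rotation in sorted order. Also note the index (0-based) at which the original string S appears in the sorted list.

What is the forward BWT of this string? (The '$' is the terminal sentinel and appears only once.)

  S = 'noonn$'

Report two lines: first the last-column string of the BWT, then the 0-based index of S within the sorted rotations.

All 6 rotations (rotation i = S[i:]+S[:i]):
  rot[0] = noonn$
  rot[1] = oonn$n
  rot[2] = onn$no
  rot[3] = nn$noo
  rot[4] = n$noon
  rot[5] = $noonn
Sorted (with $ < everything):
  sorted[0] = $noonn  (last char: 'n')
  sorted[1] = n$noon  (last char: 'n')
  sorted[2] = nn$noo  (last char: 'o')
  sorted[3] = noonn$  (last char: '$')
  sorted[4] = onn$no  (last char: 'o')
  sorted[5] = oonn$n  (last char: 'n')
Last column: nno$on
Original string S is at sorted index 3

Answer: nno$on
3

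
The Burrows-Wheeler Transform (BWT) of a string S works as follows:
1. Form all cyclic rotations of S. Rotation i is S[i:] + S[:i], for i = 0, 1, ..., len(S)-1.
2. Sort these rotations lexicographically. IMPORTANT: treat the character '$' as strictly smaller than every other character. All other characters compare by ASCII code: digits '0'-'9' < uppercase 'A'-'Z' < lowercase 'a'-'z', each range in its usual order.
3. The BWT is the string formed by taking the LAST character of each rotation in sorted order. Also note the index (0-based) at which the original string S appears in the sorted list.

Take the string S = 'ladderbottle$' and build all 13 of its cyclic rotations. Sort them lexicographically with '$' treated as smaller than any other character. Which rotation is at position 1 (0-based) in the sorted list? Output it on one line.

Answer: adderbottle$l

Derivation:
All 13 rotations (rotation i = S[i:]+S[:i]):
  rot[0] = ladderbottle$
  rot[1] = adderbottle$l
  rot[2] = dderbottle$la
  rot[3] = derbottle$lad
  rot[4] = erbottle$ladd
  rot[5] = rbottle$ladde
  rot[6] = bottle$ladder
  rot[7] = ottle$ladderb
  rot[8] = ttle$ladderbo
  rot[9] = tle$ladderbot
  rot[10] = le$ladderbott
  rot[11] = e$ladderbottl
  rot[12] = $ladderbottle
Sorted (with $ < everything):
  sorted[0] = $ladderbottle
  sorted[1] = adderbottle$l
  sorted[2] = bottle$ladder
  sorted[3] = dderbottle$la
  sorted[4] = derbottle$lad
  sorted[5] = e$ladderbottl
  sorted[6] = erbottle$ladd
  sorted[7] = ladderbottle$
  sorted[8] = le$ladderbott
  sorted[9] = ottle$ladderb
  sorted[10] = rbottle$ladde
  sorted[11] = tle$ladderbot
  sorted[12] = ttle$ladderbo
sorted[1] = adderbottle$l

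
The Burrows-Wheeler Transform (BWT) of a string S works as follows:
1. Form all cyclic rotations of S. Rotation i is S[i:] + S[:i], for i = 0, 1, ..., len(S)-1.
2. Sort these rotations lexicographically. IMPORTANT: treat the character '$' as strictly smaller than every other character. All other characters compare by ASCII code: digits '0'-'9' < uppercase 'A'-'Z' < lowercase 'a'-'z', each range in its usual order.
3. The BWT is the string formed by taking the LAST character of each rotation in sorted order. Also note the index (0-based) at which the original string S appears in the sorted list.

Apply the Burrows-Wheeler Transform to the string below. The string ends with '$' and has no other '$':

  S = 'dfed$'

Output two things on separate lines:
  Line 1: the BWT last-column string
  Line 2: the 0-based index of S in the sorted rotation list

All 5 rotations (rotation i = S[i:]+S[:i]):
  rot[0] = dfed$
  rot[1] = fed$d
  rot[2] = ed$df
  rot[3] = d$dfe
  rot[4] = $dfed
Sorted (with $ < everything):
  sorted[0] = $dfed  (last char: 'd')
  sorted[1] = d$dfe  (last char: 'e')
  sorted[2] = dfed$  (last char: '$')
  sorted[3] = ed$df  (last char: 'f')
  sorted[4] = fed$d  (last char: 'd')
Last column: de$fd
Original string S is at sorted index 2

Answer: de$fd
2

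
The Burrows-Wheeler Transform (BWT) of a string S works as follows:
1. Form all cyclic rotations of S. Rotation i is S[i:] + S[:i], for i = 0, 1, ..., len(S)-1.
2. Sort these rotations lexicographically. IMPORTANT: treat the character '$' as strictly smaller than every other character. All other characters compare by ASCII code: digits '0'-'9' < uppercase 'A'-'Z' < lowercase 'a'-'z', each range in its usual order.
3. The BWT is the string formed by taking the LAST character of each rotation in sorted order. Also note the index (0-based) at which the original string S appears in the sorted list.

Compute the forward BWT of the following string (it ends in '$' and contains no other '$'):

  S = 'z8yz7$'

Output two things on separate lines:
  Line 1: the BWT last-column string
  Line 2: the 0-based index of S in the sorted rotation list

All 6 rotations (rotation i = S[i:]+S[:i]):
  rot[0] = z8yz7$
  rot[1] = 8yz7$z
  rot[2] = yz7$z8
  rot[3] = z7$z8y
  rot[4] = 7$z8yz
  rot[5] = $z8yz7
Sorted (with $ < everything):
  sorted[0] = $z8yz7  (last char: '7')
  sorted[1] = 7$z8yz  (last char: 'z')
  sorted[2] = 8yz7$z  (last char: 'z')
  sorted[3] = yz7$z8  (last char: '8')
  sorted[4] = z7$z8y  (last char: 'y')
  sorted[5] = z8yz7$  (last char: '$')
Last column: 7zz8y$
Original string S is at sorted index 5

Answer: 7zz8y$
5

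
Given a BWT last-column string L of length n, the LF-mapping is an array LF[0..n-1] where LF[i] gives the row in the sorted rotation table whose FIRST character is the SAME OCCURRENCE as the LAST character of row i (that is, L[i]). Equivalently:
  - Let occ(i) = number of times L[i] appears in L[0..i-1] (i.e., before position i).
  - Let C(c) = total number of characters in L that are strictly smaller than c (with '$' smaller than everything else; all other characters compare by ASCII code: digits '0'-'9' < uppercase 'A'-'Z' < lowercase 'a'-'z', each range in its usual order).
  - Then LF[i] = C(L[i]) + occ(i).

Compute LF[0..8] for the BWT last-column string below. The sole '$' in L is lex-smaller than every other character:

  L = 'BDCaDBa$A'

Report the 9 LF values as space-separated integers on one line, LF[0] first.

Char counts: '$':1, 'A':1, 'B':2, 'C':1, 'D':2, 'a':2
C (first-col start): C('$')=0, C('A')=1, C('B')=2, C('C')=4, C('D')=5, C('a')=7
L[0]='B': occ=0, LF[0]=C('B')+0=2+0=2
L[1]='D': occ=0, LF[1]=C('D')+0=5+0=5
L[2]='C': occ=0, LF[2]=C('C')+0=4+0=4
L[3]='a': occ=0, LF[3]=C('a')+0=7+0=7
L[4]='D': occ=1, LF[4]=C('D')+1=5+1=6
L[5]='B': occ=1, LF[5]=C('B')+1=2+1=3
L[6]='a': occ=1, LF[6]=C('a')+1=7+1=8
L[7]='$': occ=0, LF[7]=C('$')+0=0+0=0
L[8]='A': occ=0, LF[8]=C('A')+0=1+0=1

Answer: 2 5 4 7 6 3 8 0 1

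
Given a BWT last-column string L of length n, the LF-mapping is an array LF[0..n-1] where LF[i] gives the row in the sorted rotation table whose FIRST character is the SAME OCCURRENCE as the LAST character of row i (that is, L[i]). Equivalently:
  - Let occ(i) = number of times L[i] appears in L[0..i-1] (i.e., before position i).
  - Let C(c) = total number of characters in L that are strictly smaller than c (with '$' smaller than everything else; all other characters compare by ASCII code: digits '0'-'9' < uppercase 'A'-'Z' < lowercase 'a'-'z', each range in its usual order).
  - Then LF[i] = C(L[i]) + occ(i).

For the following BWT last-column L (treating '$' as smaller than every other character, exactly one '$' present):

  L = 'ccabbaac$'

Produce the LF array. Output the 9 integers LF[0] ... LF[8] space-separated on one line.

Char counts: '$':1, 'a':3, 'b':2, 'c':3
C (first-col start): C('$')=0, C('a')=1, C('b')=4, C('c')=6
L[0]='c': occ=0, LF[0]=C('c')+0=6+0=6
L[1]='c': occ=1, LF[1]=C('c')+1=6+1=7
L[2]='a': occ=0, LF[2]=C('a')+0=1+0=1
L[3]='b': occ=0, LF[3]=C('b')+0=4+0=4
L[4]='b': occ=1, LF[4]=C('b')+1=4+1=5
L[5]='a': occ=1, LF[5]=C('a')+1=1+1=2
L[6]='a': occ=2, LF[6]=C('a')+2=1+2=3
L[7]='c': occ=2, LF[7]=C('c')+2=6+2=8
L[8]='$': occ=0, LF[8]=C('$')+0=0+0=0

Answer: 6 7 1 4 5 2 3 8 0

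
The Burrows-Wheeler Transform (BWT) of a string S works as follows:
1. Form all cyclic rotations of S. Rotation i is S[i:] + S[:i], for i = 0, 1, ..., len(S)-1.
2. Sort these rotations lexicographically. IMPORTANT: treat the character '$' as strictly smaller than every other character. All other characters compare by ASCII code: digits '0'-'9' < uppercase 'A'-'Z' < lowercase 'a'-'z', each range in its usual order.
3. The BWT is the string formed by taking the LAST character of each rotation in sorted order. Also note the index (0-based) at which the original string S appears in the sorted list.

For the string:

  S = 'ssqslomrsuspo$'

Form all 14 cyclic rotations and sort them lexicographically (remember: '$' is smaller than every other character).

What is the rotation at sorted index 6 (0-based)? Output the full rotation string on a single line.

Answer: qslomrsuspo$ss

Derivation:
All 14 rotations (rotation i = S[i:]+S[:i]):
  rot[0] = ssqslomrsuspo$
  rot[1] = sqslomrsuspo$s
  rot[2] = qslomrsuspo$ss
  rot[3] = slomrsuspo$ssq
  rot[4] = lomrsuspo$ssqs
  rot[5] = omrsuspo$ssqsl
  rot[6] = mrsuspo$ssqslo
  rot[7] = rsuspo$ssqslom
  rot[8] = suspo$ssqslomr
  rot[9] = uspo$ssqslomrs
  rot[10] = spo$ssqslomrsu
  rot[11] = po$ssqslomrsus
  rot[12] = o$ssqslomrsusp
  rot[13] = $ssqslomrsuspo
Sorted (with $ < everything):
  sorted[0] = $ssqslomrsuspo
  sorted[1] = lomrsuspo$ssqs
  sorted[2] = mrsuspo$ssqslo
  sorted[3] = o$ssqslomrsusp
  sorted[4] = omrsuspo$ssqsl
  sorted[5] = po$ssqslomrsus
  sorted[6] = qslomrsuspo$ss
  sorted[7] = rsuspo$ssqslom
  sorted[8] = slomrsuspo$ssq
  sorted[9] = spo$ssqslomrsu
  sorted[10] = sqslomrsuspo$s
  sorted[11] = ssqslomrsuspo$
  sorted[12] = suspo$ssqslomr
  sorted[13] = uspo$ssqslomrs
sorted[6] = qslomrsuspo$ss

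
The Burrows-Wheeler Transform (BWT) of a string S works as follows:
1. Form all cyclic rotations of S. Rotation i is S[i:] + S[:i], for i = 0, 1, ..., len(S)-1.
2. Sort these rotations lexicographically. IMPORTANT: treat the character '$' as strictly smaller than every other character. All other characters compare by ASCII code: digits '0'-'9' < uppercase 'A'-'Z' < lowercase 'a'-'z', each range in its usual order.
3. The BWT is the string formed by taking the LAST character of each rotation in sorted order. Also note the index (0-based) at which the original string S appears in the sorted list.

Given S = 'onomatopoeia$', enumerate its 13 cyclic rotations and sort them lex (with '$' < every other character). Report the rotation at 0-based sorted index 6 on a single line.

Answer: nomatopoeia$o

Derivation:
All 13 rotations (rotation i = S[i:]+S[:i]):
  rot[0] = onomatopoeia$
  rot[1] = nomatopoeia$o
  rot[2] = omatopoeia$on
  rot[3] = matopoeia$ono
  rot[4] = atopoeia$onom
  rot[5] = topoeia$onoma
  rot[6] = opoeia$onomat
  rot[7] = poeia$onomato
  rot[8] = oeia$onomatop
  rot[9] = eia$onomatopo
  rot[10] = ia$onomatopoe
  rot[11] = a$onomatopoei
  rot[12] = $onomatopoeia
Sorted (with $ < everything):
  sorted[0] = $onomatopoeia
  sorted[1] = a$onomatopoei
  sorted[2] = atopoeia$onom
  sorted[3] = eia$onomatopo
  sorted[4] = ia$onomatopoe
  sorted[5] = matopoeia$ono
  sorted[6] = nomatopoeia$o
  sorted[7] = oeia$onomatop
  sorted[8] = omatopoeia$on
  sorted[9] = onomatopoeia$
  sorted[10] = opoeia$onomat
  sorted[11] = poeia$onomato
  sorted[12] = topoeia$onoma
sorted[6] = nomatopoeia$o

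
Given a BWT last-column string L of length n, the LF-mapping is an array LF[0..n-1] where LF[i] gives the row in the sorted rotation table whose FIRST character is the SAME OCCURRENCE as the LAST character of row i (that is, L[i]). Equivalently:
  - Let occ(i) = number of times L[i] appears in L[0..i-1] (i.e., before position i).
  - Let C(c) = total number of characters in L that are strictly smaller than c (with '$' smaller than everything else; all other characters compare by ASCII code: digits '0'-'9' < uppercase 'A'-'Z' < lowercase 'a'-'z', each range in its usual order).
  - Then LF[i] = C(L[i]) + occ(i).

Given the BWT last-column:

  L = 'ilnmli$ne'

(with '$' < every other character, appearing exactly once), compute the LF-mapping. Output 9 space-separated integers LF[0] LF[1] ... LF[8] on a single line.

Answer: 2 4 7 6 5 3 0 8 1

Derivation:
Char counts: '$':1, 'e':1, 'i':2, 'l':2, 'm':1, 'n':2
C (first-col start): C('$')=0, C('e')=1, C('i')=2, C('l')=4, C('m')=6, C('n')=7
L[0]='i': occ=0, LF[0]=C('i')+0=2+0=2
L[1]='l': occ=0, LF[1]=C('l')+0=4+0=4
L[2]='n': occ=0, LF[2]=C('n')+0=7+0=7
L[3]='m': occ=0, LF[3]=C('m')+0=6+0=6
L[4]='l': occ=1, LF[4]=C('l')+1=4+1=5
L[5]='i': occ=1, LF[5]=C('i')+1=2+1=3
L[6]='$': occ=0, LF[6]=C('$')+0=0+0=0
L[7]='n': occ=1, LF[7]=C('n')+1=7+1=8
L[8]='e': occ=0, LF[8]=C('e')+0=1+0=1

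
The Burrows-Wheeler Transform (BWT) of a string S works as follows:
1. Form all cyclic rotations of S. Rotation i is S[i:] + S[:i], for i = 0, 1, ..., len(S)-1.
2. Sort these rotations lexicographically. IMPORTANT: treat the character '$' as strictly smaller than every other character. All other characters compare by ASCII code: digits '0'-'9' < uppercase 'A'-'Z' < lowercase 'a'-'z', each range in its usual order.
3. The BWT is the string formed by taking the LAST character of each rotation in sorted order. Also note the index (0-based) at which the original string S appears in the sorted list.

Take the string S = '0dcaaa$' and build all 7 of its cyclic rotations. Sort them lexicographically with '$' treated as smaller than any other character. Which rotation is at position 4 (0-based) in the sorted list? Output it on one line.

Answer: aaa$0dc

Derivation:
All 7 rotations (rotation i = S[i:]+S[:i]):
  rot[0] = 0dcaaa$
  rot[1] = dcaaa$0
  rot[2] = caaa$0d
  rot[3] = aaa$0dc
  rot[4] = aa$0dca
  rot[5] = a$0dcaa
  rot[6] = $0dcaaa
Sorted (with $ < everything):
  sorted[0] = $0dcaaa
  sorted[1] = 0dcaaa$
  sorted[2] = a$0dcaa
  sorted[3] = aa$0dca
  sorted[4] = aaa$0dc
  sorted[5] = caaa$0d
  sorted[6] = dcaaa$0
sorted[4] = aaa$0dc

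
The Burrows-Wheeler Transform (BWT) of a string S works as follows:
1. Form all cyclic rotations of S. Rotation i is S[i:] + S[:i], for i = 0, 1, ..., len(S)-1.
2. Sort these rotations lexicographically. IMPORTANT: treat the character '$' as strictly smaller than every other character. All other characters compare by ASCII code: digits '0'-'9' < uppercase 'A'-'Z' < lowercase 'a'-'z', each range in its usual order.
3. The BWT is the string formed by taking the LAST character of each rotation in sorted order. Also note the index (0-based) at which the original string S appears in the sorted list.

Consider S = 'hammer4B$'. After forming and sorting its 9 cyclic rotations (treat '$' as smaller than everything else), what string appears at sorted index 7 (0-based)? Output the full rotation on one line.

Answer: mmer4B$ha

Derivation:
All 9 rotations (rotation i = S[i:]+S[:i]):
  rot[0] = hammer4B$
  rot[1] = ammer4B$h
  rot[2] = mmer4B$ha
  rot[3] = mer4B$ham
  rot[4] = er4B$hamm
  rot[5] = r4B$hamme
  rot[6] = 4B$hammer
  rot[7] = B$hammer4
  rot[8] = $hammer4B
Sorted (with $ < everything):
  sorted[0] = $hammer4B
  sorted[1] = 4B$hammer
  sorted[2] = B$hammer4
  sorted[3] = ammer4B$h
  sorted[4] = er4B$hamm
  sorted[5] = hammer4B$
  sorted[6] = mer4B$ham
  sorted[7] = mmer4B$ha
  sorted[8] = r4B$hamme
sorted[7] = mmer4B$ha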